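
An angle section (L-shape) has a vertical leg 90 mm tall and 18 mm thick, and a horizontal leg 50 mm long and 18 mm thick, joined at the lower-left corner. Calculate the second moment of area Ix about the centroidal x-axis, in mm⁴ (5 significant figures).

Ix ≈ 1.6597 × 10⁶ mm⁴

Treat the section as a set of non-overlapping primitives; coordinates are from the bounding-box lower-left.
Vertical leg: 18 × 90, A = 1 620 mm², y = 45 mm, Ī = 1 093 500 mm⁴.
Horizontal leg (remainder): 32 × 18, A = 576 mm², y = 9 mm, Ī = 15 552 mm⁴.
Centroid: ȳ = ΣA·y / ΣA = 35.55738 mm.
Transfer each piece to the centroidal x-axis using Ī + A·d² with d = y − 35.55738:
  vertical leg: d = 9.442623 mm → contributes +1 237 944 mm⁴
  horizontal leg (remainder): d = -26.55738 mm → contributes +421801.5 mm⁴
Total I = 1 659 746 mm⁴.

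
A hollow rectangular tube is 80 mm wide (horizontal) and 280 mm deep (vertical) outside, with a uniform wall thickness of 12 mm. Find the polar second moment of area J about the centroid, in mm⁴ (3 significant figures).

Break the section into simple shapes (no overlaps), measuring from the bottom-left corner of the bounding box.
Outer rectangle: 80 × 280, A = 22 400 mm², y = 140 mm, Ī = 146 346 667 mm⁴.
Inner void (subtracted): 56 × 256, A = 14 336 mm², y = 140 mm, Ī = 78 293 675 mm⁴.
By symmetry the centroid is at mid-height, ȳ = 140 mm.
All pieces are centred on the centroidal x-axis, so I = ΣĪ (holes subtracted) = 68 052 992 mm⁴.
Repeating about the centroidal y-axis gives I_y = 8 200 192 mm⁴.
Polar second moment: J = I_x + I_y = 76 253 184 mm⁴.

J ≈ 7.63 × 10⁷ mm⁴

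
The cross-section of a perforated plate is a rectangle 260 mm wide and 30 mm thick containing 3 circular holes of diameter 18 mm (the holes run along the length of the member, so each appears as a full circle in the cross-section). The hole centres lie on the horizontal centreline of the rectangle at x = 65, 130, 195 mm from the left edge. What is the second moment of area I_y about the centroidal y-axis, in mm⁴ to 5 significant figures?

Decompose the section into non-overlapping parts with the origin at the bottom-left of its bounding rectangle.
Plate: 260 × 30, A = 7 800 mm², x = 130 mm, Ī = 43 940 000 mm⁴.
Hole 1 (subtracted): ⌀18, A = 254.469 mm², x = 65 mm, Ī = 5152.997 mm⁴.
Hole 2 (subtracted): ⌀18, A = 254.469 mm², x = 130 mm, Ī = 5152.997 mm⁴.
Hole 3 (subtracted): ⌀18, A = 254.469 mm², x = 195 mm, Ī = 5152.997 mm⁴.
By symmetry the centroid is at mid-width, x̄ = 130 mm.
Transfer each piece to the centroidal y-axis using Ī + A·d² with d = x − 130:
  plate: d = 0 mm → contributes +43 940 000 mm⁴
  hole 1: d = -65 mm → contributes −1 080 285 mm⁴
  hole 2: d = 0 mm → contributes −5152.997 mm⁴
  hole 3: d = 65 mm → contributes −1 080 285 mm⁴
Total I = 41 774 278 mm⁴.

I_y ≈ 4.1774 × 10⁷ mm⁴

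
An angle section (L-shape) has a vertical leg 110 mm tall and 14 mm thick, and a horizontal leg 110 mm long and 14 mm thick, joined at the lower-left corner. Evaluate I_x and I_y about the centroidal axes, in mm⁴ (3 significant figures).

Split into non-overlapping primitives; take the origin at the lower-left of the bounding box.
Vertical leg: 14 × 110, A = 1 540 mm², y = 55 mm, Ī = 1 552 833 mm⁴.
Horizontal leg (remainder): 96 × 14, A = 1 344 mm², y = 7 mm, Ī = 21 952 mm⁴.
Centroid: ȳ = ΣA·y / ΣA = 32.631 mm.
Transfer each piece to the centroidal x-axis using Ī + A·d² with d = y − 32.631:
  vertical leg: d = 22.369 mm → contributes +2 323 402 mm⁴
  horizontal leg (remainder): d = -25.631 mm → contributes +904 895 mm⁴
Total I = 3 228 297 mm⁴.
For the y-axis: x̄ = 32.631 mm.
Repeating about the centroidal y-axis gives I_y = 3 228 297 mm⁴.

I_x ≈ 3.23 × 10⁶ mm⁴, I_y ≈ 3.23 × 10⁶ mm⁴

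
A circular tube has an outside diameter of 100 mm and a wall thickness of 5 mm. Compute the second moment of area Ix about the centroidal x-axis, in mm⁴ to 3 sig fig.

Treat the section as a set of non-overlapping primitives; coordinates are from the bounding-box lower-left.
Outer circle: ⌀100, A = 7 854 mm², y = 50 mm, Ī = 4 908 739 mm⁴.
Bore (subtracted): ⌀90, A = 6361.7 mm², y = 50 mm, Ī = 3 220 623 mm⁴.
By symmetry the centroid is at mid-height, ȳ = 50 mm.
All pieces are centred on the centroidal x-axis, so I = ΣĪ (holes subtracted) = 1 688 115 mm⁴.

Ix ≈ 1.69 × 10⁶ mm⁴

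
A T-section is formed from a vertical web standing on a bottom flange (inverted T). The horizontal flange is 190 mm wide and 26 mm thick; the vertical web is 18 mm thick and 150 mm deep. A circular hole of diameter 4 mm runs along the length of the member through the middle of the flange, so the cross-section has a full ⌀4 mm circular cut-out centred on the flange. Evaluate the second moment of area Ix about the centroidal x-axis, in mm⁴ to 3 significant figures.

Treat the section as a set of non-overlapping primitives; coordinates are from the bounding-box lower-left.
Flange: 190 × 26, A = 4 940 mm², y = 13 mm, Ī = 278 287 mm⁴.
Web: 18 × 150, A = 2 700 mm², y = 101 mm, Ī = 5 062 500 mm⁴.
Hole (subtracted): ⌀4, A = 12.566 mm², y = 13 mm, Ī = 12.566 mm⁴.
Centroid: ȳ = ΣA·y / ΣA = 44.151 mm.
Transfer each piece to the centroidal x-axis using Ī + A·d² with d = y − 44.151:
  flange: d = -31.151 mm → contributes +5 071 899 mm⁴
  web: d = 56.849 mm → contributes +13 788 472 mm⁴
  hole: d = -31.151 mm → contributes −12 207 mm⁴
Total I = 18 848 165 mm⁴.

Ix ≈ 1.88 × 10⁷ mm⁴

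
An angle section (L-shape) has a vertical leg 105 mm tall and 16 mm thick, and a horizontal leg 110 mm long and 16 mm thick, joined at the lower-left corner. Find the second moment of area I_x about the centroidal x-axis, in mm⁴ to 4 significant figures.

Treat the section as a set of non-overlapping primitives; coordinates are from the bounding-box lower-left.
Vertical leg: 16 × 105, A = 1 680 mm², y = 52.5 mm, Ī = 1 543 500 mm⁴.
Horizontal leg (remainder): 94 × 16, A = 1 504 mm², y = 8 mm, Ī = 32085.3 mm⁴.
Centroid: ȳ = ΣA·y / ΣA = 31.4799 mm.
Transfer each piece to the centroidal x-axis using Ī + A·d² with d = y − 31.4799:
  vertical leg: d = 21.0201 mm → contributes +2 285 799 mm⁴
  horizontal leg (remainder): d = -23.4799 mm → contributes +861 249 mm⁴
Total I = 3 147 048 mm⁴.

I_x ≈ 3.147 × 10⁶ mm⁴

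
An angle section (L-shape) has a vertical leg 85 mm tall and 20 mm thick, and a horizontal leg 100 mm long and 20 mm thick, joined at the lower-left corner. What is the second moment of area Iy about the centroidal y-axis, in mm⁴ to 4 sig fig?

Treat the section as a set of non-overlapping primitives; coordinates are from the bounding-box lower-left.
Vertical leg: 20 × 85, A = 1 700 mm², x = 10 mm, Ī = 56666.7 mm⁴.
Horizontal leg (remainder): 80 × 20, A = 1 600 mm², x = 60 mm, Ī = 853 333 mm⁴.
Centroid: x̄ = ΣA·x / ΣA = 34.2424 mm.
Transfer each piece to the centroidal y-axis using Ī + A·d² with d = x − 34.2424:
  vertical leg: d = -24.2424 mm → contributes +1 055 748 mm⁴
  horizontal leg (remainder): d = 25.7576 mm → contributes +1 914 858 mm⁴
Total I = 2 970 606 mm⁴.

Iy ≈ 2.971 × 10⁶ mm⁴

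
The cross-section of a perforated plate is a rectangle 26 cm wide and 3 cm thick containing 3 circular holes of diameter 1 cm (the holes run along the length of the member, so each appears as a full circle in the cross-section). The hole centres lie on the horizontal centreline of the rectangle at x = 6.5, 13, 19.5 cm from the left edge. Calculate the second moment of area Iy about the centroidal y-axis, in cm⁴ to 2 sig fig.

Iy ≈ 4300 cm⁴

Decompose the section into non-overlapping parts with the origin at the bottom-left of its bounding rectangle.
Plate: 26 × 3, A = 78 cm², x = 13 cm, Ī = 4 394 cm⁴.
Hole 1 (subtracted): ⌀1, A = 0.7854 cm², x = 6.5 cm, Ī = 0.04909 cm⁴.
Hole 2 (subtracted): ⌀1, A = 0.7854 cm², x = 13 cm, Ī = 0.04909 cm⁴.
Hole 3 (subtracted): ⌀1, A = 0.7854 cm², x = 19.5 cm, Ī = 0.04909 cm⁴.
By symmetry the centroid is at mid-width, x̄ = 13 cm.
Transfer each piece to the centroidal y-axis using Ī + A·d² with d = x − 13:
  plate: d = 0 cm → contributes +4 394 cm⁴
  hole 1: d = -6.5 cm → contributes −33.23 cm⁴
  hole 2: d = 0 cm → contributes −0.04909 cm⁴
  hole 3: d = 6.5 cm → contributes −33.23 cm⁴
Total I = 4 327 cm⁴.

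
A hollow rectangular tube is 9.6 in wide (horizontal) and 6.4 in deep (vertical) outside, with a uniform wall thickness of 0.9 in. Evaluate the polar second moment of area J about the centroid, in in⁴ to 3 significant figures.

J ≈ 436 in⁴

Treat the section as a set of non-overlapping primitives; coordinates are from the bounding-box lower-left.
Outer rectangle: 9.6 × 6.4, A = 61.44 in², y = 3.2 in, Ī = 209.72 in⁴.
Inner void (subtracted): 7.8 × 4.6, A = 35.88 in², y = 3.2 in, Ī = 63.268 in⁴.
By symmetry the centroid is at mid-height, ȳ = 3.2 in.
All pieces are centred on the centroidal x-axis, so I = ΣĪ (holes subtracted) = 146.45 in⁴.
Repeating about the centroidal y-axis gives I_y = 289.95 in⁴.
Polar second moment: J = I_x + I_y = 436.39 in⁴.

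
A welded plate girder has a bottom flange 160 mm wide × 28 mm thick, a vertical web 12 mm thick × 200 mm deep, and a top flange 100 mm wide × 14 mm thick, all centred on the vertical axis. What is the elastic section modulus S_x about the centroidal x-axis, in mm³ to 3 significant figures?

Treat the section as a set of non-overlapping primitives; coordinates are from the bounding-box lower-left.
Bottom plate: 160 × 28, A = 4 480 mm², y = 14 mm, Ī = 292 693 mm⁴.
Web plate: 12 × 200, A = 2 400 mm², y = 128 mm, Ī = 8 000 000 mm⁴.
Top plate: 100 × 14, A = 1 400 mm², y = 235 mm, Ī = 22 867 mm⁴.
Centroid: ȳ = ΣA·y / ΣA = 84.411 mm.
Transfer each piece to the centroidal x-axis using Ī + A·d² with d = y − 84.411:
  bottom plate: d = -70.411 mm → contributes +22 502 995 mm⁴
  web plate: d = 43.589 mm → contributes +12 560 080 mm⁴
  top plate: d = 150.59 mm → contributes +31 770 889 mm⁴
Total I = 66 833 964 mm⁴.
Extreme fibre distance c = 157.59 mm; S = I/c = 424 102 mm³.

S_x ≈ 4.24 × 10⁵ mm³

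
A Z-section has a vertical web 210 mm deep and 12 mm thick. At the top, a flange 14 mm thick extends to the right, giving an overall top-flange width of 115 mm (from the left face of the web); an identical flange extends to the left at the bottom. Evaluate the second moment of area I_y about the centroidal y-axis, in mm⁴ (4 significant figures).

Break the section into simple shapes (no overlaps), measuring from the bottom-left corner of the bounding box.
Web: 12 × 210, A = 2 520 mm², x = 109 mm, Ī = 30 240 mm⁴.
Top flange (beyond web): 103 × 14, A = 1 442 mm², x = 166.5 mm, Ī = 1 274 848 mm⁴.
Bottom flange (beyond web): 103 × 14, A = 1 442 mm², x = 51.5 mm, Ī = 1 274 848 mm⁴.
Centroid: x̄ = ΣA·x / ΣA = 109 mm.
Transfer each piece to the centroidal y-axis using Ī + A·d² with d = x − 109:
  web: d = 0 mm → contributes +30 240 mm⁴
  top flange (beyond web): d = 57.5 mm → contributes +6 042 461 mm⁴
  bottom flange (beyond web): d = -57.5 mm → contributes +6 042 461 mm⁴
Total I = 12 115 161 mm⁴.

I_y ≈ 1.212 × 10⁷ mm⁴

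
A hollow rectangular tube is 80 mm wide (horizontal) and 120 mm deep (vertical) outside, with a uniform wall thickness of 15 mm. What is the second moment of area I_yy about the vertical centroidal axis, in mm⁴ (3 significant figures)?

I_yy ≈ 4.18 × 10⁶ mm⁴

Treat the section as a set of non-overlapping primitives; coordinates are from the bounding-box lower-left.
Outer rectangle: 80 × 120, A = 9 600 mm², x = 40 mm, Ī = 5 120 000 mm⁴.
Inner void (subtracted): 50 × 90, A = 4 500 mm², x = 40 mm, Ī = 937 500 mm⁴.
By symmetry the centroid is at mid-width, x̄ = 40 mm.
All pieces are centred on the vertical centroidal axis, so I = ΣĪ (holes subtracted) = 4 182 500 mm⁴.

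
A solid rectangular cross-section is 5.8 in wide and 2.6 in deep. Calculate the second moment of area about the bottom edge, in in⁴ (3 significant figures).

The section: 5.8 × 2.6, A = 15.08 in², y = 1.3 in, Ī = 8.4951 in⁴.
Transfer it to the bottom edge using Ī + A·d² with d = y − 0:
  the section: d = 1.3 in → contributes +33.98 in⁴
Total I = 33.98 in⁴.

I_base ≈ 34.0 in⁴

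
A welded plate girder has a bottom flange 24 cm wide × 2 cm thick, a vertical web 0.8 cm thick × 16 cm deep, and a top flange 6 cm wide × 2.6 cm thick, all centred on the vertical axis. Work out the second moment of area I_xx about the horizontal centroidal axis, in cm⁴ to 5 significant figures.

I_xx ≈ 4457.6 cm⁴

Treat the section as a set of non-overlapping primitives; coordinates are from the bounding-box lower-left.
Bottom plate: 24 × 2, A = 48 cm², y = 1 cm, Ī = 16 cm⁴.
Web plate: 0.8 × 16, A = 12.8 cm², y = 10 cm, Ī = 273.0667 cm⁴.
Top plate: 6 × 2.6, A = 15.6 cm², y = 19.3 cm, Ī = 8.788 cm⁴.
Centroid: ȳ = ΣA·y / ΣA = 6.244503 cm.
Transfer each piece to the horizontal centroidal axis using Ī + A·d² with d = y − 6.244503:
  bottom plate: d = -5.244503 cm → contributes +1336.231 cm⁴
  web plate: d = 3.755497 cm → contributes +453.5948 cm⁴
  top plate: d = 13.0555 cm → contributes +2667.746 cm⁴
Total I = 4457.571 cm⁴.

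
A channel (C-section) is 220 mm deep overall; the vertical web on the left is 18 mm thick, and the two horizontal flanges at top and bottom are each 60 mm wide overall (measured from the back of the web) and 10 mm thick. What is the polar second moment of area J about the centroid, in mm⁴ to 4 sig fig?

J ≈ 2.609 × 10⁷ mm⁴

Treat the section as a set of non-overlapping primitives; coordinates are from the bounding-box lower-left.
Web: 18 × 220, A = 3 960 mm², y = 110 mm, Ī = 15 972 000 mm⁴.
Top flange (beyond web): 42 × 10, A = 420 mm², y = 215 mm, Ī = 3 500 mm⁴.
Bottom flange (beyond web): 42 × 10, A = 420 mm², y = 5 mm, Ī = 3 500 mm⁴.
By symmetry the centroid is at mid-height, ȳ = 110 mm.
Transfer each piece to the centroidal x-axis using Ī + A·d² with d = y − 110:
  web: d = 0 mm → contributes +15 972 000 mm⁴
  top flange (beyond web): d = 105 mm → contributes +4 634 000 mm⁴
  bottom flange (beyond web): d = -105 mm → contributes +4 634 000 mm⁴
Total I = 25 240 000 mm⁴.
For the y-axis: x̄ = 14.25 mm.
Repeating about the centroidal y-axis gives I_y = 854 100 mm⁴.
Polar second moment: J = I_x + I_y = 26 094 100 mm⁴.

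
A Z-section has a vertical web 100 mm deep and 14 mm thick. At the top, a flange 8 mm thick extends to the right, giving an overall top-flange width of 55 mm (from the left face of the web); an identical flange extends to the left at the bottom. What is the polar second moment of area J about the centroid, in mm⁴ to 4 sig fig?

J ≈ 3.169 × 10⁶ mm⁴

Decompose the section into non-overlapping parts with the origin at the bottom-left of its bounding rectangle.
Web: 14 × 100, A = 1 400 mm², y = 50 mm, Ī = 1 166 667 mm⁴.
Top flange (beyond web): 41 × 8, A = 328 mm², y = 96 mm, Ī = 1749.33 mm⁴.
Bottom flange (beyond web): 41 × 8, A = 328 mm², y = 4 mm, Ī = 1749.33 mm⁴.
Centroid: ȳ = ΣA·y / ΣA = 50 mm.
Transfer each piece to the centroidal x-axis using Ī + A·d² with d = y − 50:
  web: d = 0 mm → contributes +1 166 667 mm⁴
  top flange (beyond web): d = 46 mm → contributes +695 797 mm⁴
  bottom flange (beyond web): d = -46 mm → contributes +695 797 mm⁴
Total I = 2 558 261 mm⁴.
For the y-axis: x̄ = 48 mm.
Repeating about the centroidal y-axis gives I_y = 610 861 mm⁴.
Polar second moment: J = I_x + I_y = 3 169 123 mm⁴.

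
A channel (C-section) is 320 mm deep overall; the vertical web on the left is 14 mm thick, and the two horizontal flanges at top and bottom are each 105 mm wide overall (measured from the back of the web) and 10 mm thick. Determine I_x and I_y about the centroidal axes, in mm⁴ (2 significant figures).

Decompose the section into non-overlapping parts with the origin at the bottom-left of its bounding rectangle.
Web: 14 × 320, A = 4 480 mm², y = 160 mm, Ī = 38 229 333 mm⁴.
Top flange (beyond web): 91 × 10, A = 910 mm², y = 315 mm, Ī = 7 583 mm⁴.
Bottom flange (beyond web): 91 × 10, A = 910 mm², y = 5 mm, Ī = 7 583 mm⁴.
By symmetry the centroid is at mid-height, ȳ = 160 mm.
Transfer each piece to the centroidal x-axis using Ī + A·d² with d = y − 160:
  web: d = 0 mm → contributes +38 229 333 mm⁴
  top flange (beyond web): d = 155 mm → contributes +21 870 333 mm⁴
  bottom flange (beyond web): d = -155 mm → contributes +21 870 333 mm⁴
Total I = 81 970 000 mm⁴.
For the y-axis: x̄ = 22.17 mm.
Repeating about the centroidal y-axis gives I_y = 4 896 325 mm⁴.

I_x ≈ 8.2 × 10⁷ mm⁴, I_y ≈ 4.9 × 10⁶ mm⁴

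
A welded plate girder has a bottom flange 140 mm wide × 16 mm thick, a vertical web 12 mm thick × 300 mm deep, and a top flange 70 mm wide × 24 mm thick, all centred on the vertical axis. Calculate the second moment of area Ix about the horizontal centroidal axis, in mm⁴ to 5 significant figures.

Ix ≈ 1.2625 × 10⁸ mm⁴

Decompose the section into non-overlapping parts with the origin at the bottom-left of its bounding rectangle.
Bottom plate: 140 × 16, A = 2 240 mm², y = 8 mm, Ī = 47786.67 mm⁴.
Web plate: 12 × 300, A = 3 600 mm², y = 166 mm, Ī = 27 000 000 mm⁴.
Top plate: 70 × 24, A = 1 680 mm², y = 328 mm, Ī = 80 640 mm⁴.
Centroid: ȳ = ΣA·y / ΣA = 155.1277 mm.
Transfer each piece to the horizontal centroidal axis using Ī + A·d² with d = y − 155.1277:
  bottom plate: d = -147.1277 mm → contributes +48 536 055 mm⁴
  web plate: d = 10.87234 mm → contributes +27 425 548 mm⁴
  top plate: d = 172.8723 mm → contributes +50 287 181 mm⁴
Total I = 126 248 784 mm⁴.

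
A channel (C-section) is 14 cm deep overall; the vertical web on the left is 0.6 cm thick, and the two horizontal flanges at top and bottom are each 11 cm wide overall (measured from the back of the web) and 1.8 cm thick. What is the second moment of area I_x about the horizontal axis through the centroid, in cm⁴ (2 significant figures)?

I_x ≈ 1500 cm⁴

Treat the section as a set of non-overlapping primitives; coordinates are from the bounding-box lower-left.
Web: 0.6 × 14, A = 8.4 cm², y = 7 cm, Ī = 137.2 cm⁴.
Top flange (beyond web): 10.4 × 1.8, A = 18.72 cm², y = 13.1 cm, Ī = 5.054 cm⁴.
Bottom flange (beyond web): 10.4 × 1.8, A = 18.72 cm², y = 0.9 cm, Ī = 5.054 cm⁴.
By symmetry the centroid is at mid-height, ȳ = 7 cm.
Transfer each piece to the horizontal axis through the centroid using Ī + A·d² with d = y − 7:
  web: d = 0 cm → contributes +137.2 cm⁴
  top flange (beyond web): d = 6.1 cm → contributes +701.6 cm⁴
  bottom flange (beyond web): d = -6.1 cm → contributes +701.6 cm⁴
Total I = 1 540 cm⁴.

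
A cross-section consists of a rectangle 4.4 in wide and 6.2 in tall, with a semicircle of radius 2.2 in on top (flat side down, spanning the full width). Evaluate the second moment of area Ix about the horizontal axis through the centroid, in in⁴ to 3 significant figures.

Split into non-overlapping primitives; take the origin at the lower-left of the bounding box.
Rectangular body: 4.4 × 6.2, A = 27.28 in², y = 3.1 in, Ī = 87.387 in⁴.
Semicircular cap: semicircle r = 2.2, A = 7.6027 in², y = 7.1337 in, Ī = 2.5711 in⁴.
Centroid: ȳ = ΣA·y / ΣA = 3.9791 in.
Transfer each piece to the horizontal axis through the centroid using Ī + A·d² with d = y − 3.9791:
  rectangular body: d = -0.87914 in → contributes +108.47 in⁴
  semicircular cap: d = 3.1546 in → contributes +78.227 in⁴
Total I = 186.7 in⁴.

Ix ≈ 187 in⁴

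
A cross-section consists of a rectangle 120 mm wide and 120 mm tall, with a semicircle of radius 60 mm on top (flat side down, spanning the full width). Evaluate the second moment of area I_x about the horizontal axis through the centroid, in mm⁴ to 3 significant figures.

Treat the section as a set of non-overlapping primitives; coordinates are from the bounding-box lower-left.
Rectangular body: 120 × 120, A = 14 400 mm², y = 60 mm, Ī = 17 280 000 mm⁴.
Semicircular cap: semicircle r = 60, A = 5654.9 mm², y = 145.46 mm, Ī = 1 422 450 mm⁴.
Centroid: ȳ = ΣA·y / ΣA = 84.098 mm.
Transfer each piece to the horizontal axis through the centroid using Ī + A·d² with d = y − 84.098:
  rectangular body: d = -24.098 mm → contributes +25 642 616 mm⁴
  semicircular cap: d = 61.366 mm → contributes +22 717 677 mm⁴
Total I = 48 360 293 mm⁴.

I_x ≈ 4.84 × 10⁷ mm⁴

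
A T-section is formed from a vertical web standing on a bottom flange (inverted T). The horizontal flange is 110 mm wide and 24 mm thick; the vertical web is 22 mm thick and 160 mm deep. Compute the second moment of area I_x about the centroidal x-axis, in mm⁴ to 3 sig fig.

Decompose the section into non-overlapping parts with the origin at the bottom-left of its bounding rectangle.
Flange: 110 × 24, A = 2 640 mm², y = 12 mm, Ī = 126 720 mm⁴.
Web: 22 × 160, A = 3 520 mm², y = 104 mm, Ī = 7 509 333 mm⁴.
Centroid: ȳ = ΣA·y / ΣA = 64.571 mm.
Transfer each piece to the centroidal x-axis using Ī + A·d² with d = y − 64.571:
  flange: d = -52.571 mm → contributes +7 423 033 mm⁴
  web: d = 39.429 mm → contributes +12 981 568 mm⁴
Total I = 20 404 602 mm⁴.

I_x ≈ 2.04 × 10⁷ mm⁴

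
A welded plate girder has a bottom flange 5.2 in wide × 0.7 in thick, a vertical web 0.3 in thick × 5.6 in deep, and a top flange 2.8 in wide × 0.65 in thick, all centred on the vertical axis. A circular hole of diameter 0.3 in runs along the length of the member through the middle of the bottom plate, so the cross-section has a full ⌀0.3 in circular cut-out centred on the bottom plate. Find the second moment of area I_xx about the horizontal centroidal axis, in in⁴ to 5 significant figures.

Break the section into simple shapes (no overlaps), measuring from the bottom-left corner of the bounding box.
Bottom plate: 5.2 × 0.7, A = 3.64 in², y = 0.35 in, Ī = 0.1486333 in⁴.
Web plate: 0.3 × 5.6, A = 1.68 in², y = 3.5 in, Ī = 4.3904 in⁴.
Top plate: 2.8 × 0.65, A = 1.82 in², y = 6.625 in, Ī = 0.06407917 in⁴.
Hole (subtracted): ⌀0.3, A = 0.07068583 in², y = 0.35 in, Ī = 0.0003976078 in⁴.
Centroid: ȳ = ΣA·y / ΣA = 2.714091 in.
Transfer each piece to the horizontal centroidal axis using Ī + A·d² with d = y − 2.714091:
  bottom plate: d = -2.364091 in → contributes +20.49232 in⁴
  web plate: d = 0.7859093 in → contributes +5.428058 in⁴
  top plate: d = 3.910909 in → contributes +27.90136 in⁴
  hole: d = -2.364091 in → contributes −0.3954554 in⁴
Total I = 53.42629 in⁴.

I_xx ≈ 53.426 in⁴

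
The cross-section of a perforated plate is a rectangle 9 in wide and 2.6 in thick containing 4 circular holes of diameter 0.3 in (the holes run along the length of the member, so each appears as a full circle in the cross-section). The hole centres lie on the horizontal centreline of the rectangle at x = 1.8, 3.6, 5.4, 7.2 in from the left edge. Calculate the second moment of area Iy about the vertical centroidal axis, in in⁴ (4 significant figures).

Treat the section as a set of non-overlapping primitives; coordinates are from the bounding-box lower-left.
Plate: 9 × 2.6, A = 23.4 in², x = 4.5 in, Ī = 157.95 in⁴.
Hole 1 (subtracted): ⌀0.3, A = 0.0706858 in², x = 1.8 in, Ī = 0.000397608 in⁴.
Hole 2 (subtracted): ⌀0.3, A = 0.0706858 in², x = 3.6 in, Ī = 0.000397608 in⁴.
Hole 3 (subtracted): ⌀0.3, A = 0.0706858 in², x = 5.4 in, Ī = 0.000397608 in⁴.
Hole 4 (subtracted): ⌀0.3, A = 0.0706858 in², x = 7.2 in, Ī = 0.000397608 in⁴.
By symmetry the centroid is at mid-width, x̄ = 4.5 in.
Transfer each piece to the vertical centroidal axis using Ī + A·d² with d = x − 4.5:
  plate: d = 0 in → contributes +157.95 in⁴
  hole 1: d = -2.7 in → contributes −0.515697 in⁴
  hole 2: d = -0.9 in → contributes −0.0576531 in⁴
  hole 3: d = 0.9 in → contributes −0.0576531 in⁴
  hole 4: d = 2.7 in → contributes −0.515697 in⁴
Total I = 156.803 in⁴.

Iy ≈ 156.8 in⁴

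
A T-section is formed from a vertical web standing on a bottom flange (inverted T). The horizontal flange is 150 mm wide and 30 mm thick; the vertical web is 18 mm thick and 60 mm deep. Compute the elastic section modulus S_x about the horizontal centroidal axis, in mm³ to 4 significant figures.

Decompose the section into non-overlapping parts with the origin at the bottom-left of its bounding rectangle.
Flange: 150 × 30, A = 4 500 mm², y = 15 mm, Ī = 337 500 mm⁴.
Web: 18 × 60, A = 1 080 mm², y = 60 mm, Ī = 324 000 mm⁴.
Centroid: ȳ = ΣA·y / ΣA = 23.7097 mm.
Transfer each piece to the horizontal centroidal axis using Ī + A·d² with d = y − 23.7097:
  flange: d = -8.70968 mm → contributes +678 863 mm⁴
  web: d = 36.2903 mm → contributes +1 746 347 mm⁴
Total I = 2 425 210 mm⁴.
Extreme fibre distance c = 66.2903 mm; S = I/c = 36584.7 mm³.

S_x ≈ 3.658 × 10⁴ mm³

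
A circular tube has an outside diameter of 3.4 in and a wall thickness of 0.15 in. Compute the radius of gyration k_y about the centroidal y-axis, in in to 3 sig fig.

Treat the section as a set of non-overlapping primitives; coordinates are from the bounding-box lower-left.
Outer circle: ⌀3.4, A = 9.0792 in², x = 1.7 in, Ī = 6.5597 in⁴.
Bore (subtracted): ⌀3.1, A = 7.5477 in², x = 1.7 in, Ī = 4.5333 in⁴.
By symmetry the centroid is at mid-width, x̄ = 1.7 in.
All pieces are centred on the centroidal y-axis, so I = ΣĪ (holes subtracted) = 2.0264 in⁴.
Radius of gyration: k = √(I/A) = √(2.0264 / 1.5315) = 1.1503 in.

k_y ≈ 1.15 in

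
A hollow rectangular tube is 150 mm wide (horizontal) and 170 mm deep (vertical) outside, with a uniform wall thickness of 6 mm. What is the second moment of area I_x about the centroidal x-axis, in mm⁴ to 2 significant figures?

I_x ≈ 1.6 × 10⁷ mm⁴

Treat the section as a set of non-overlapping primitives; coordinates are from the bounding-box lower-left.
Outer rectangle: 150 × 170, A = 25 500 mm², y = 85 mm, Ī = 61 412 500 mm⁴.
Inner void (subtracted): 138 × 158, A = 21 804 mm², y = 85 mm, Ī = 45 359 588 mm⁴.
By symmetry the centroid is at mid-height, ȳ = 85 mm.
All pieces are centred on the centroidal x-axis, so I = ΣĪ (holes subtracted) = 16 052 912 mm⁴.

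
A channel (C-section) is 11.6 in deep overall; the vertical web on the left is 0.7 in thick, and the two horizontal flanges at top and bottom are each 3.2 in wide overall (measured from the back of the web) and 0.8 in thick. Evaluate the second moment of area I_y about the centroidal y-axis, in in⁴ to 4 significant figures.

I_y ≈ 9.275 in⁴

Decompose the section into non-overlapping parts with the origin at the bottom-left of its bounding rectangle.
Web: 0.7 × 11.6, A = 8.12 in², x = 0.35 in, Ī = 0.331567 in⁴.
Top flange (beyond web): 2.5 × 0.8, A = 2 in², x = 1.95 in, Ī = 1.04167 in⁴.
Bottom flange (beyond web): 2.5 × 0.8, A = 2 in², x = 1.95 in, Ī = 1.04167 in⁴.
Centroid: x̄ = ΣA·x / ΣA = 0.878053 in.
Transfer each piece to the centroidal y-axis using Ī + A·d² with d = x − 0.878053:
  web: d = -0.528053 in → contributes +2.59575 in⁴
  top flange (beyond web): d = 1.07195 in → contributes +3.33981 in⁴
  bottom flange (beyond web): d = 1.07195 in → contributes +3.33981 in⁴
Total I = 9.27536 in⁴.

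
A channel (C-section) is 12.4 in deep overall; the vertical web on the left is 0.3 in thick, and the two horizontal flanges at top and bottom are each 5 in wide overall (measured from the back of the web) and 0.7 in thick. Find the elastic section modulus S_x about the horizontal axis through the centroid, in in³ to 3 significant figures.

Break the section into simple shapes (no overlaps), measuring from the bottom-left corner of the bounding box.
Web: 0.3 × 12.4, A = 3.72 in², y = 6.2 in, Ī = 47.666 in⁴.
Top flange (beyond web): 4.7 × 0.7, A = 3.29 in², y = 12.05 in, Ī = 0.13434 in⁴.
Bottom flange (beyond web): 4.7 × 0.7, A = 3.29 in², y = 0.35 in, Ī = 0.13434 in⁴.
By symmetry the centroid is at mid-height, ȳ = 6.2 in.
Transfer each piece to the horizontal axis through the centroid using Ī + A·d² with d = y − 6.2:
  web: d = 0 in → contributes +47.666 in⁴
  top flange (beyond web): d = 5.85 in → contributes +112.73 in⁴
  bottom flange (beyond web): d = -5.85 in → contributes +112.73 in⁴
Total I = 273.12 in⁴.
Extreme fibre distance c = 6.2 in; S = I/c = 44.051 in³.

S_x ≈ 44.1 in³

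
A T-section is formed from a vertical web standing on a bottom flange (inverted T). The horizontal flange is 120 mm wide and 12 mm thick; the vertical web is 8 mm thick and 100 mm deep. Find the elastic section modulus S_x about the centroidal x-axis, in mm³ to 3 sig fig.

Split into non-overlapping primitives; take the origin at the lower-left of the bounding box.
Flange: 120 × 12, A = 1 440 mm², y = 6 mm, Ī = 17 280 mm⁴.
Web: 8 × 100, A = 800 mm², y = 62 mm, Ī = 666 667 mm⁴.
Centroid: ȳ = ΣA·y / ΣA = 26 mm.
Transfer each piece to the centroidal x-axis using Ī + A·d² with d = y − 26:
  flange: d = -20 mm → contributes +593 280 mm⁴
  web: d = 36 mm → contributes +1 703 467 mm⁴
Total I = 2 296 747 mm⁴.
Extreme fibre distance c = 86 mm; S = I/c = 26 706 mm³.

S_x ≈ 2.67 × 10⁴ mm³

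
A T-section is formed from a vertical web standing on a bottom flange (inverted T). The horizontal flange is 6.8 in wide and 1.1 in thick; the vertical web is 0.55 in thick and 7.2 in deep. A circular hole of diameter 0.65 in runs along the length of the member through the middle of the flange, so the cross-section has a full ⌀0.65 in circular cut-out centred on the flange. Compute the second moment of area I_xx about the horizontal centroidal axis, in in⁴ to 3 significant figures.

I_xx ≈ 61.7 in⁴

Decompose the section into non-overlapping parts with the origin at the bottom-left of its bounding rectangle.
Flange: 6.8 × 1.1, A = 7.48 in², y = 0.55 in, Ī = 0.75423 in⁴.
Web: 0.55 × 7.2, A = 3.96 in², y = 4.7 in, Ī = 17.107 in⁴.
Hole (subtracted): ⌀0.65, A = 0.33183 in², y = 0.55 in, Ī = 0.0087624 in⁴.
Centroid: ȳ = ΣA·y / ΣA = 2.0295 in.
Transfer each piece to the horizontal centroidal axis using Ī + A·d² with d = y − 2.0295:
  flange: d = -1.4795 in → contributes +17.126 in⁴
  web: d = 2.6705 in → contributes +45.349 in⁴
  hole: d = -1.4795 in → contributes −0.73507 in⁴
Total I = 61.74 in⁴.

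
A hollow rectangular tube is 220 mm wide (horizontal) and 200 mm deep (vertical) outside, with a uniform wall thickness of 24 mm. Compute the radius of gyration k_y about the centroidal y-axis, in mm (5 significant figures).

Split into non-overlapping primitives; take the origin at the lower-left of the bounding box.
Outer rectangle: 220 × 200, A = 44 000 mm², x = 110 mm, Ī = 177 466 667 mm⁴.
Inner void (subtracted): 172 × 152, A = 26 144 mm², x = 110 mm, Ī = 64 453 675 mm⁴.
By symmetry the centroid is at mid-width, x̄ = 110 mm.
All pieces are centred on the centroidal y-axis, so I = ΣĪ (holes subtracted) = 113 012 992 mm⁴.
Radius of gyration: k = √(I/A) = √(113 012 992 / 17 856) = 79.55585 mm.

k_y ≈ 79.556 mm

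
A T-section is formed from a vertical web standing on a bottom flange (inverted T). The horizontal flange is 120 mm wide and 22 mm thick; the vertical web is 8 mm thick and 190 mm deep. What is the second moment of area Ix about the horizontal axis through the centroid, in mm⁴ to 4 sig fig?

Ix ≈ 1.552 × 10⁷ mm⁴

Treat the section as a set of non-overlapping primitives; coordinates are from the bounding-box lower-left.
Flange: 120 × 22, A = 2 640 mm², y = 11 mm, Ī = 106 480 mm⁴.
Web: 8 × 190, A = 1 520 mm², y = 117 mm, Ī = 4 572 667 mm⁴.
Centroid: ȳ = ΣA·y / ΣA = 49.7308 mm.
Transfer each piece to the horizontal axis through the centroid using Ī + A·d² with d = y − 49.7308:
  flange: d = -38.7308 mm → contributes +4 066 671 mm⁴
  web: d = 67.2692 mm → contributes +11 450 894 mm⁴
Total I = 15 517 565 mm⁴.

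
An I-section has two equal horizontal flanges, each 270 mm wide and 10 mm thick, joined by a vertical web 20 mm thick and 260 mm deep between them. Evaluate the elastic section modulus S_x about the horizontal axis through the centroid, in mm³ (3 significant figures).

S_x ≈ 9.13 × 10⁵ mm³

Split into non-overlapping primitives; take the origin at the lower-left of the bounding box.
Bottom flange: 270 × 10, A = 2 700 mm², y = 5 mm, Ī = 22 500 mm⁴.
Web: 20 × 260, A = 5 200 mm², y = 140 mm, Ī = 29 293 333 mm⁴.
Top flange: 270 × 10, A = 2 700 mm², y = 275 mm, Ī = 22 500 mm⁴.
By symmetry the centroid is at mid-height, ȳ = 140 mm.
Transfer each piece to the horizontal axis through the centroid using Ī + A·d² with d = y − 140:
  bottom flange: d = -135 mm → contributes +49 230 000 mm⁴
  web: d = 0 mm → contributes +29 293 333 mm⁴
  top flange: d = 135 mm → contributes +49 230 000 mm⁴
Total I = 127 753 333 mm⁴.
Extreme fibre distance c = 140 mm; S = I/c = 912 524 mm³.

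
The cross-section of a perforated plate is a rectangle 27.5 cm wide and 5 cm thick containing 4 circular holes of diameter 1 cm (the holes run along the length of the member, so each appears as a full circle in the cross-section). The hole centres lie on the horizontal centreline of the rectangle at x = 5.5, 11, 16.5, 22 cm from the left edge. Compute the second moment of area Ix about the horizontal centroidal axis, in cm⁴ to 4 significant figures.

Ix ≈ 286.3 cm⁴

Decompose the section into non-overlapping parts with the origin at the bottom-left of its bounding rectangle.
Plate: 27.5 × 5, A = 137.5 cm², y = 2.5 cm, Ī = 286.458 cm⁴.
Hole 1 (subtracted): ⌀1, A = 0.785398 cm², y = 2.5 cm, Ī = 0.0490874 cm⁴.
Hole 2 (subtracted): ⌀1, A = 0.785398 cm², y = 2.5 cm, Ī = 0.0490874 cm⁴.
Hole 3 (subtracted): ⌀1, A = 0.785398 cm², y = 2.5 cm, Ī = 0.0490874 cm⁴.
Hole 4 (subtracted): ⌀1, A = 0.785398 cm², y = 2.5 cm, Ī = 0.0490874 cm⁴.
By symmetry the centroid is at mid-height, ȳ = 2.5 cm.
All pieces are centred on the horizontal centroidal axis, so I = ΣĪ (holes subtracted) = 286.262 cm⁴.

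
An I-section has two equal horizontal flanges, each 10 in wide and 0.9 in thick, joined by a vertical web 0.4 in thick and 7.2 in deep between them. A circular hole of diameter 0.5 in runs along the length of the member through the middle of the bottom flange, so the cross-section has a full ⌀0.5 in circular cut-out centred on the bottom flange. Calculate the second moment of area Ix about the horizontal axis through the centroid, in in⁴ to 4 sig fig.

Ix ≈ 305.6 in⁴

Treat the section as a set of non-overlapping primitives; coordinates are from the bounding-box lower-left.
Bottom flange: 10 × 0.9, A = 9 in², y = 0.45 in, Ī = 0.6075 in⁴.
Web: 0.4 × 7.2, A = 2.88 in², y = 4.5 in, Ī = 12.4416 in⁴.
Top flange: 10 × 0.9, A = 9 in², y = 8.55 in, Ī = 0.6075 in⁴.
Hole (subtracted): ⌀0.5, A = 0.19635 in², y = 0.45 in, Ī = 0.00306796 in⁴.
Centroid: ȳ = ΣA·y / ΣA = 4.53845 in.
Transfer each piece to the horizontal axis through the centroid using Ī + A·d² with d = y − 4.53845:
  bottom flange: d = -4.08845 in → contributes +151.046 in⁴
  web: d = -0.0384466 in → contributes +12.4459 in⁴
  top flange: d = 4.01155 in → contributes +145.441 in⁴
  hole: d = -4.08845 in → contributes −3.28513 in⁴
Total I = 305.647 in⁴.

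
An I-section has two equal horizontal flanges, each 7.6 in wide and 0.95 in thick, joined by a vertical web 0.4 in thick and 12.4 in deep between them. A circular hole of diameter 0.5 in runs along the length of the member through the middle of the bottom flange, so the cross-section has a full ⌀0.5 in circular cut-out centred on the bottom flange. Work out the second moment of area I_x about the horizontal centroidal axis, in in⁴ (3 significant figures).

Treat the section as a set of non-overlapping primitives; coordinates are from the bounding-box lower-left.
Bottom flange: 7.6 × 0.95, A = 7.22 in², y = 0.475 in, Ī = 0.543 in⁴.
Web: 0.4 × 12.4, A = 4.96 in², y = 7.15 in, Ī = 63.554 in⁴.
Top flange: 7.6 × 0.95, A = 7.22 in², y = 13.825 in, Ī = 0.543 in⁴.
Hole (subtracted): ⌀0.5, A = 0.19635 in², y = 0.475 in, Ī = 0.003068 in⁴.
Centroid: ȳ = ΣA·y / ΣA = 7.2182 in.
Transfer each piece to the horizontal centroidal axis using Ī + A·d² with d = y − 7.2182:
  bottom flange: d = -6.7432 in → contributes +328.85 in⁴
  web: d = -0.068249 in → contributes +63.577 in⁴
  top flange: d = 6.6068 in → contributes +315.69 in⁴
  hole: d = -6.7432 in → contributes −8.9314 in⁴
Total I = 699.18 in⁴.

I_x ≈ 699 in⁴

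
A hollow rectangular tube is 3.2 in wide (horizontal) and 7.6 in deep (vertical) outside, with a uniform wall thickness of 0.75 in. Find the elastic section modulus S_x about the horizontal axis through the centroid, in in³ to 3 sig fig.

S_x ≈ 22.3 in³

Treat the section as a set of non-overlapping primitives; coordinates are from the bounding-box lower-left.
Outer rectangle: 3.2 × 7.6, A = 24.32 in², y = 3.8 in, Ī = 117.06 in⁴.
Inner void (subtracted): 1.7 × 6.1, A = 10.37 in², y = 3.8 in, Ī = 32.156 in⁴.
By symmetry the centroid is at mid-height, ȳ = 3.8 in.
All pieces are centred on the horizontal axis through the centroid, so I = ΣĪ (holes subtracted) = 84.905 in⁴.
Extreme fibre distance c = 3.8 in; S = I/c = 22.343 in³.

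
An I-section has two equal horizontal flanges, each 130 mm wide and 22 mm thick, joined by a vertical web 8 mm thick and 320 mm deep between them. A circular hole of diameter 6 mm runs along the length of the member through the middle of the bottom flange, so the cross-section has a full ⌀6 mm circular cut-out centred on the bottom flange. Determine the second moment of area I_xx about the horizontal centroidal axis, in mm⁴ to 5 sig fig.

I_xx ≈ 1.8850 × 10⁸ mm⁴

Break the section into simple shapes (no overlaps), measuring from the bottom-left corner of the bounding box.
Bottom flange: 130 × 22, A = 2 860 mm², y = 11 mm, Ī = 115353.3 mm⁴.
Web: 8 × 320, A = 2 560 mm², y = 182 mm, Ī = 21 845 333 mm⁴.
Top flange: 130 × 22, A = 2 860 mm², y = 353 mm, Ī = 115353.3 mm⁴.
Hole (subtracted): ⌀6, A = 28.27433 mm², y = 11 mm, Ī = 63.61725 mm⁴.
Centroid: ȳ = ΣA·y / ΣA = 182.5859 mm.
Transfer each piece to the horizontal centroidal axis using Ī + A·d² with d = y − 182.5859:
  bottom flange: d = -171.5859 mm → contributes +84 318 702 mm⁴
  web: d = -0.5859273 mm → contributes +21 846 212 mm⁴
  top flange: d = 170.4141 mm → contributes +83 172 488 mm⁴
  hole: d = -171.5859 mm → contributes −832508.9 mm⁴
Total I = 188 504 894 mm⁴.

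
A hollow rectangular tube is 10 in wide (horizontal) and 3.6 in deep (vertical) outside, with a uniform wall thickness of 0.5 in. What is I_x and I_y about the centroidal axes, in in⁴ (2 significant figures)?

Treat the section as a set of non-overlapping primitives; coordinates are from the bounding-box lower-left.
Outer rectangle: 10 × 3.6, A = 36 in², y = 1.8 in, Ī = 38.88 in⁴.
Inner void (subtracted): 9 × 2.6, A = 23.4 in², y = 1.8 in, Ī = 13.18 in⁴.
By symmetry the centroid is at mid-height, ȳ = 1.8 in.
All pieces are centred on the centroidal x-axis, so I = ΣĪ (holes subtracted) = 25.7 in⁴.
Repeating about the centroidal y-axis gives I_y = 142.1 in⁴.

I_x ≈ 26 in⁴, I_y ≈ 140 in⁴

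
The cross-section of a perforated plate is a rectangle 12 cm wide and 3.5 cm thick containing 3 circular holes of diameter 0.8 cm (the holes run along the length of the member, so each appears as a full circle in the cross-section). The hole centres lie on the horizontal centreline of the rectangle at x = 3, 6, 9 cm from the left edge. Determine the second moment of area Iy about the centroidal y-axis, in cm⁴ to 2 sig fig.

Iy ≈ 490 cm⁴

Split into non-overlapping primitives; take the origin at the lower-left of the bounding box.
Plate: 12 × 3.5, A = 42 cm², x = 6 cm, Ī = 504 cm⁴.
Hole 1 (subtracted): ⌀0.8, A = 0.5027 cm², x = 3 cm, Ī = 0.02011 cm⁴.
Hole 2 (subtracted): ⌀0.8, A = 0.5027 cm², x = 6 cm, Ī = 0.02011 cm⁴.
Hole 3 (subtracted): ⌀0.8, A = 0.5027 cm², x = 9 cm, Ī = 0.02011 cm⁴.
By symmetry the centroid is at mid-width, x̄ = 6 cm.
Transfer each piece to the centroidal y-axis using Ī + A·d² with d = x − 6:
  plate: d = 0 cm → contributes +504 cm⁴
  hole 1: d = -3 cm → contributes −4.544 cm⁴
  hole 2: d = 0 cm → contributes −0.02011 cm⁴
  hole 3: d = 3 cm → contributes −4.544 cm⁴
Total I = 494.9 cm⁴.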